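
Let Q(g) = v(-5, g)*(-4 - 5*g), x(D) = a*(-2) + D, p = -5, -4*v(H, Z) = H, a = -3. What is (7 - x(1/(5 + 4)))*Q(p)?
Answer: 70/3 ≈ 23.333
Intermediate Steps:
v(H, Z) = -H/4
x(D) = 6 + D (x(D) = -3*(-2) + D = 6 + D)
Q(g) = -5 - 25*g/4 (Q(g) = (-¼*(-5))*(-4 - 5*g) = 5*(-4 - 5*g)/4 = -5 - 25*g/4)
(7 - x(1/(5 + 4)))*Q(p) = (7 - (6 + 1/(5 + 4)))*(-5 - 25/4*(-5)) = (7 - (6 + 1/9))*(-5 + 125/4) = (7 - (6 + ⅑))*(105/4) = (7 - 1*55/9)*(105/4) = (7 - 55/9)*(105/4) = (8/9)*(105/4) = 70/3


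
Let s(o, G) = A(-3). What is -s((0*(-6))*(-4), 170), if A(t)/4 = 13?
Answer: -52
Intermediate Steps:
A(t) = 52 (A(t) = 4*13 = 52)
s(o, G) = 52
-s((0*(-6))*(-4), 170) = -1*52 = -52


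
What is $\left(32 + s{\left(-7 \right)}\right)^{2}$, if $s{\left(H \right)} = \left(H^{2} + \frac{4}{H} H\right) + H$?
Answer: $6084$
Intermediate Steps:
$s{\left(H \right)} = 4 + H + H^{2}$ ($s{\left(H \right)} = \left(H^{2} + 4\right) + H = \left(4 + H^{2}\right) + H = 4 + H + H^{2}$)
$\left(32 + s{\left(-7 \right)}\right)^{2} = \left(32 + \left(4 - 7 + \left(-7\right)^{2}\right)\right)^{2} = \left(32 + \left(4 - 7 + 49\right)\right)^{2} = \left(32 + 46\right)^{2} = 78^{2} = 6084$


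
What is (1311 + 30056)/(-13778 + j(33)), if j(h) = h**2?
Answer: -31367/12689 ≈ -2.4720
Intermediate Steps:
(1311 + 30056)/(-13778 + j(33)) = (1311 + 30056)/(-13778 + 33**2) = 31367/(-13778 + 1089) = 31367/(-12689) = 31367*(-1/12689) = -31367/12689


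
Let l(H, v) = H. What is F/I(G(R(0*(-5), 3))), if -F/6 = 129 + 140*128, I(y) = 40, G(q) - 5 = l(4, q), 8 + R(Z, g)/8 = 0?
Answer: -54147/20 ≈ -2707.4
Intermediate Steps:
R(Z, g) = -64 (R(Z, g) = -64 + 8*0 = -64 + 0 = -64)
G(q) = 9 (G(q) = 5 + 4 = 9)
F = -108294 (F = -6*(129 + 140*128) = -6*(129 + 17920) = -6*18049 = -108294)
F/I(G(R(0*(-5), 3))) = -108294/40 = -108294*1/40 = -54147/20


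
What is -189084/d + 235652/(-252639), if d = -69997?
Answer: 31275059632/17683972083 ≈ 1.7686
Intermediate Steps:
-189084/d + 235652/(-252639) = -189084/(-69997) + 235652/(-252639) = -189084*(-1/69997) + 235652*(-1/252639) = 189084/69997 - 235652/252639 = 31275059632/17683972083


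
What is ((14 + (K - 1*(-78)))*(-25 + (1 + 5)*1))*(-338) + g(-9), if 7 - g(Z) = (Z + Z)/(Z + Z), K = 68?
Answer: 1027526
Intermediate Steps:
g(Z) = 6 (g(Z) = 7 - (Z + Z)/(Z + Z) = 7 - 2*Z/(2*Z) = 7 - 2*Z*1/(2*Z) = 7 - 1*1 = 7 - 1 = 6)
((14 + (K - 1*(-78)))*(-25 + (1 + 5)*1))*(-338) + g(-9) = ((14 + (68 - 1*(-78)))*(-25 + (1 + 5)*1))*(-338) + 6 = ((14 + (68 + 78))*(-25 + 6*1))*(-338) + 6 = ((14 + 146)*(-25 + 6))*(-338) + 6 = (160*(-19))*(-338) + 6 = -3040*(-338) + 6 = 1027520 + 6 = 1027526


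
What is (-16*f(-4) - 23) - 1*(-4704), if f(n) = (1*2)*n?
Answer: 4809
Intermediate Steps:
f(n) = 2*n
(-16*f(-4) - 23) - 1*(-4704) = (-32*(-4) - 23) - 1*(-4704) = (-16*(-8) - 23) + 4704 = (128 - 23) + 4704 = 105 + 4704 = 4809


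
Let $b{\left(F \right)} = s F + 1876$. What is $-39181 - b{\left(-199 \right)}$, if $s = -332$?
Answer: $-107125$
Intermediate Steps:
$b{\left(F \right)} = 1876 - 332 F$ ($b{\left(F \right)} = - 332 F + 1876 = 1876 - 332 F$)
$-39181 - b{\left(-199 \right)} = -39181 - \left(1876 - -66068\right) = -39181 - \left(1876 + 66068\right) = -39181 - 67944 = -107125$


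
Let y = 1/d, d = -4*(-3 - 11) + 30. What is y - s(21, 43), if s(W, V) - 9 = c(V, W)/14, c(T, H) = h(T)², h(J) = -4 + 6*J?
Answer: -2779599/602 ≈ -4617.3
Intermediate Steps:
d = 86 (d = -4*(-14) + 30 = 56 + 30 = 86)
c(T, H) = (-4 + 6*T)²
s(W, V) = 9 + 2*(-2 + 3*V)²/7 (s(W, V) = 9 + (4*(-2 + 3*V)²)/14 = 9 + (4*(-2 + 3*V)²)*(1/14) = 9 + 2*(-2 + 3*V)²/7)
y = 1/86 ≈ 0.011628
y - s(21, 43) = 1/86 - (9 + 2*(-2 + 3*43)²/7) = 1/86 - (9 + 2*(-2 + 129)²/7) = 1/86 - (9 + (2/7)*127²) = 1/86 - (9 + (2/7)*16129) = 1/86 - (9 + 32258/7) = 1/86 - 1*32321/7 = 1/86 - 32321/7 = -2779599/602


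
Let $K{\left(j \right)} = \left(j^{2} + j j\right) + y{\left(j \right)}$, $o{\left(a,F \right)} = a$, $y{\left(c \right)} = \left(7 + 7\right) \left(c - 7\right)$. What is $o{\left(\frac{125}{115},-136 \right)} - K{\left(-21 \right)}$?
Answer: $- \frac{11245}{23} \approx -488.91$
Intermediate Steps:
$y{\left(c \right)} = -98 + 14 c$ ($y{\left(c \right)} = 14 \left(-7 + c\right) = -98 + 14 c$)
$K{\left(j \right)} = -98 + 2 j^{2} + 14 j$ ($K{\left(j \right)} = \left(j^{2} + j j\right) + \left(-98 + 14 j\right) = \left(j^{2} + j^{2}\right) + \left(-98 + 14 j\right) = 2 j^{2} + \left(-98 + 14 j\right) = -98 + 2 j^{2} + 14 j$)
$o{\left(\frac{125}{115},-136 \right)} - K{\left(-21 \right)} = \frac{125}{115} - \left(-98 + 2 \left(-21\right)^{2} + 14 \left(-21\right)\right) = 125 \cdot \frac{1}{115} - \left(-98 + 2 \cdot 441 - 294\right) = \frac{25}{23} - \left(-98 + 882 - 294\right) = \frac{25}{23} - 490 = - \frac{11245}{23}$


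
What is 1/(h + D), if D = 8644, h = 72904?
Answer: 1/81548 ≈ 1.2263e-5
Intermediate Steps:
1/(h + D) = 1/(72904 + 8644) = 1/81548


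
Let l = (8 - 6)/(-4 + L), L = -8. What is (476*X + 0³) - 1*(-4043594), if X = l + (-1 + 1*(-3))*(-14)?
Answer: 12210512/3 ≈ 4.0702e+6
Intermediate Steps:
l = -⅙ (l = (8 - 6)/(-4 - 8) = 2/(-12) = 2*(-1/12) = -⅙ ≈ -0.16667)
X = 335/6 (X = -⅙ + (-1 + 1*(-3))*(-14) = -⅙ + (-1 - 3)*(-14) = -⅙ - 4*(-14) = -⅙ + 56 = 335/6 ≈ 55.833)
(476*X + 0³) - 1*(-4043594) = (476*(335/6) + 0³) - 1*(-4043594) = (79730/3 + 0) + 4043594 = 79730/3 + 4043594 = 12210512/3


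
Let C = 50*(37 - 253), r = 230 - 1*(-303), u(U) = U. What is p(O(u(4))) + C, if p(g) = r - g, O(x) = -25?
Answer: -10242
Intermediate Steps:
r = 533 (r = 230 + 303 = 533)
p(g) = 533 - g
C = -10800 (C = 50*(-216) = -10800)
p(O(u(4))) + C = (533 - 1*(-25)) - 10800 = (533 + 25) - 10800 = 558 - 10800 = -10242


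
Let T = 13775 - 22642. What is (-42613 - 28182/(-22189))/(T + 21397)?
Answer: -189102335/55605634 ≈ -3.4008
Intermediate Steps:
T = -8867
(-42613 - 28182/(-22189))/(T + 21397) = (-42613 - 28182/(-22189))/(-8867 + 21397) = (-42613 - 28182*(-1/22189))/12530 = (-42613 + 28182/22189)*(1/12530) = -945511675/22189*1/12530 = -189102335/55605634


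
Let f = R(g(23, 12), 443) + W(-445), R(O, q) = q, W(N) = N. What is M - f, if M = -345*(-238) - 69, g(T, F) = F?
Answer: 82043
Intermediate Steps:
f = -2 (f = 443 - 445 = -2)
M = 82041 (M = 82110 - 69 = 82041)
M - f = 82041 - 1*(-2) = 82041 + 2 = 82043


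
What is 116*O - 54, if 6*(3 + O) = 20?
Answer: -46/3 ≈ -15.333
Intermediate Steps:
O = ⅓ (O = -3 + (⅙)*20 = -3 + 10/3 = ⅓ ≈ 0.33333)
116*O - 54 = 116*(⅓) - 54 = 116/3 - 54 = -46/3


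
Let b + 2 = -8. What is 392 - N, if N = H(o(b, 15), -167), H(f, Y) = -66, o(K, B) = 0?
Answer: 458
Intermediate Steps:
b = -10 (b = -2 - 8 = -10)
N = -66
392 - N = 392 - 1*(-66) = 392 + 66 = 458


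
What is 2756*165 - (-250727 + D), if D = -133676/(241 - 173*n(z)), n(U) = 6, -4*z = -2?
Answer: 562123523/797 ≈ 7.0530e+5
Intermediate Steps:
z = ½ (z = -¼*(-2) = ½ ≈ 0.50000)
D = 133676/797 (D = -133676/(241 - 173*6) = -133676/(241 - 1038) = -133676/(-797) = -133676*(-1/797) = 133676/797 ≈ 167.72)
2756*165 - (-250727 + D) = 2756*165 - (-250727 + 133676/797) = 454740 - 1*(-199695743/797) = 454740 + 199695743/797 = 562123523/797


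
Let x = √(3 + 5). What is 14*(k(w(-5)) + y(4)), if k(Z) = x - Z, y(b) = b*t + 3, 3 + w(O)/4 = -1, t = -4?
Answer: 42 + 28*√2 ≈ 81.598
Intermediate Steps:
w(O) = -16 (w(O) = -12 + 4*(-1) = -12 - 4 = -16)
x = 2*√2 (x = √8 = 2*√2 ≈ 2.8284)
y(b) = 3 - 4*b (y(b) = b*(-4) + 3 = -4*b + 3 = 3 - 4*b)
k(Z) = -Z + 2*√2 (k(Z) = 2*√2 - Z = -Z + 2*√2)
14*(k(w(-5)) + y(4)) = 14*((-1*(-16) + 2*√2) + (3 - 4*4)) = 14*((16 + 2*√2) + (3 - 16)) = 14*((16 + 2*√2) - 13) = 14*(3 + 2*√2) = 42 + 28*√2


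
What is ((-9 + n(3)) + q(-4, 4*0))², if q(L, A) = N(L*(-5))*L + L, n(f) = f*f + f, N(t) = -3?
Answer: 121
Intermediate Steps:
n(f) = f + f² (n(f) = f² + f = f + f²)
q(L, A) = -2*L (q(L, A) = -3*L + L = -2*L)
((-9 + n(3)) + q(-4, 4*0))² = ((-9 + 3*(1 + 3)) - 2*(-4))² = ((-9 + 3*4) + 8)² = ((-9 + 12) + 8)² = (3 + 8)² = 11² = 121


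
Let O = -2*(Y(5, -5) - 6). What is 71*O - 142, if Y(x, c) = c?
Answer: 1420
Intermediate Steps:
O = 22 (O = -2*(-5 - 6) = -2*(-11) = 22)
71*O - 142 = 71*22 - 142 = 1562 - 142 = 1420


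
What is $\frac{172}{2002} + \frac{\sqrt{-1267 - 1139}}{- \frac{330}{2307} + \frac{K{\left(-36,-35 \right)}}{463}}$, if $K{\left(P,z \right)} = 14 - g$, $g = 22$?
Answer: $\frac{86}{1001} - \frac{356047 i \sqrt{2406}}{57082} \approx 0.085914 - 305.95 i$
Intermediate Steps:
$K{\left(P,z \right)} = -8$ ($K{\left(P,z \right)} = 14 - 22 = -8$)
$\frac{172}{2002} + \frac{\sqrt{-1267 - 1139}}{- \frac{330}{2307} + \frac{K{\left(-36,-35 \right)}}{463}} = \frac{172}{2002} + \frac{\sqrt{-1267 - 1139}}{- \frac{330}{2307} - \frac{8}{463}} = 172 \cdot \frac{1}{2002} + \frac{\sqrt{-2406}}{\left(-330\right) \frac{1}{2307} - \frac{8}{463}} = \frac{86}{1001} + \frac{i \sqrt{2406}}{- \frac{110}{769} - \frac{8}{463}} = \frac{86}{1001} + \frac{i \sqrt{2406}}{- \frac{57082}{356047}} = \frac{86}{1001} + i \sqrt{2406} \left(- \frac{356047}{57082}\right) = \frac{86}{1001} - \frac{356047 i \sqrt{2406}}{57082}$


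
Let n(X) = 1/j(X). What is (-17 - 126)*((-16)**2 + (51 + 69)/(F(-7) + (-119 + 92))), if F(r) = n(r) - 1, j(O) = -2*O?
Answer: -14073488/391 ≈ -35994.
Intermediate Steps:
n(X) = -1/(2*X) (n(X) = 1/(-2*X) = -1/(2*X))
F(r) = -1 - 1/(2*r) (F(r) = -1/(2*r) - 1 = -1 - 1/(2*r))
(-17 - 126)*((-16)**2 + (51 + 69)/(F(-7) + (-119 + 92))) = (-17 - 126)*((-16)**2 + (51 + 69)/((-1/2 - 1*(-7))/(-7) + (-119 + 92))) = -143*(256 + 120/(-(-1/2 + 7)/7 - 27)) = -143*(256 + 120/(-1/7*13/2 - 27)) = -143*(256 + 120/(-13/14 - 27)) = -143*(256 + 120/(-391/14)) = -143*(256 + 120*(-14/391)) = -143*(256 - 1680/391) = -143*98416/391 = -14073488/391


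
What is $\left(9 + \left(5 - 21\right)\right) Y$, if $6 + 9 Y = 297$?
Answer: $- \frac{679}{3} \approx -226.33$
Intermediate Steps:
$Y = \frac{97}{3}$ ($Y = - \frac{2}{3} + \frac{1}{9} \cdot 297 = - \frac{2}{3} + 33 = \frac{97}{3} \approx 32.333$)
$\left(9 + \left(5 - 21\right)\right) Y = \left(9 + \left(5 - 21\right)\right) \frac{97}{3} = \left(9 - 16\right) \frac{97}{3} = \left(-7\right) \frac{97}{3} = - \frac{679}{3}$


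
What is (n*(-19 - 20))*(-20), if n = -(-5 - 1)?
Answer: 4680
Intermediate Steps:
n = 6 (n = -1*(-6) = 6)
(n*(-19 - 20))*(-20) = (6*(-19 - 20))*(-20) = (6*(-39))*(-20) = -234*(-20) = 4680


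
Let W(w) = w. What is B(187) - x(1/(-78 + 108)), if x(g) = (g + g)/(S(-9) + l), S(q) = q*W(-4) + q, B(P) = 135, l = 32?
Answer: 119474/885 ≈ 135.00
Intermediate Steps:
S(q) = -3*q (S(q) = q*(-4) + q = -4*q + q = -3*q)
x(g) = 2*g/59 (x(g) = (g + g)/(-3*(-9) + 32) = (2*g)/(27 + 32) = (2*g)/59 = (2*g)*(1/59) = 2*g/59)
B(187) - x(1/(-78 + 108)) = 135 - 2/(59*(-78 + 108)) = 135 - 2/(59*30) = 135 - 1*1/885 = 135 - 1/885 = 119474/885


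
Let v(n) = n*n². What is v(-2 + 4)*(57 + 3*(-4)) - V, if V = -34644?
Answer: 35004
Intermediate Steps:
v(n) = n³
v(-2 + 4)*(57 + 3*(-4)) - V = (-2 + 4)³*(57 + 3*(-4)) - 1*(-34644) = 2³*(57 - 12) + 34644 = 8*45 + 34644 = 360 + 34644 = 35004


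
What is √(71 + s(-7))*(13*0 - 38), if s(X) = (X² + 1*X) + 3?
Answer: -76*√29 ≈ -409.27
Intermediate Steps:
s(X) = 3 + X + X² (s(X) = (X² + X) + 3 = (X + X²) + 3 = 3 + X + X²)
√(71 + s(-7))*(13*0 - 38) = √(71 + (3 - 7 + (-7)²))*(13*0 - 38) = √(71 + (3 - 7 + 49))*(0 - 38) = √(71 + 45)*(-38) = √116*(-38) = (2*√29)*(-38) = -76*√29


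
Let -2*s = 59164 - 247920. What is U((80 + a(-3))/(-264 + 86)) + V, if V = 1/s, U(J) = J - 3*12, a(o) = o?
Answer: -153010288/4199821 ≈ -36.433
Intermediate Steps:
s = 94378 (s = -(59164 - 247920)/2 = -1/2*(-188756) = 94378)
U(J) = -36 + J (U(J) = J - 36 = -36 + J)
V = 1/94378 ≈ 1.0596e-5
U((80 + a(-3))/(-264 + 86)) + V = (-36 + (80 - 3)/(-264 + 86)) + 1/94378 = (-36 + 77/(-178)) + 1/94378 = (-36 + 77*(-1/178)) + 1/94378 = (-36 - 77/178) + 1/94378 = -6485/178 + 1/94378 = -153010288/4199821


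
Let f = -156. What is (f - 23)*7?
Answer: -1253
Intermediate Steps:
(f - 23)*7 = (-156 - 23)*7 = -179*7 = -1253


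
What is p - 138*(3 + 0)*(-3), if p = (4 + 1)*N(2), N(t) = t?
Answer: 1252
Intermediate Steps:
p = 10 (p = (4 + 1)*2 = 5*2 = 10)
p - 138*(3 + 0)*(-3) = 10 - 138*(3 + 0)*(-3) = 10 - 414*(-3) = 10 - 138*(-9) = 10 + 1242 = 1252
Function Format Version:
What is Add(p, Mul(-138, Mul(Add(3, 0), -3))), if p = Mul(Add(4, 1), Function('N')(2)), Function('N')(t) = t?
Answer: 1252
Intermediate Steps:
p = 10 (p = Mul(Add(4, 1), 2) = Mul(5, 2) = 10)
Add(p, Mul(-138, Mul(Add(3, 0), -3))) = Add(10, Mul(-138, Mul(Add(3, 0), -3))) = Add(10, Mul(-138, Mul(3, -3))) = Add(10, Mul(-138, -9)) = Add(10, 1242) = 1252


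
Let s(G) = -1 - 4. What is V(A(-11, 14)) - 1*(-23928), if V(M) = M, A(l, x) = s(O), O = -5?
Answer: 23923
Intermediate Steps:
s(G) = -5
A(l, x) = -5
V(A(-11, 14)) - 1*(-23928) = -5 - 1*(-23928) = -5 + 23928 = 23923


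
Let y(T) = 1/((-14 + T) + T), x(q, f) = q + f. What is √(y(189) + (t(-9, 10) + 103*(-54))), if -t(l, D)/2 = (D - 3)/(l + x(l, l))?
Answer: I*√14921692149/1638 ≈ 74.575*I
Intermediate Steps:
x(q, f) = f + q
t(l, D) = -2*(-3 + D)/(3*l) (t(l, D) = -2*(D - 3)/(l + (l + l)) = -2*(-3 + D)/(l + 2*l) = -2*(-3 + D)/(3*l))
y(T) = 1/(-14 + 2*T)
√(y(189) + (t(-9, 10) + 103*(-54))) = √(1/(2*(-7 + 189)) + ((⅔)*(3 - 1*10)/(-9) + 103*(-54))) = √((½)/182 + ((⅔)*(-⅑)*(3 - 10) - 5562)) = √((½)*(1/182) + ((⅔)*(-⅑)*(-7) - 5562)) = √(1/364 + (14/27 - 5562)) = √(1/364 - 150160/27) = √(-54658213/9828) = I*√14921692149/1638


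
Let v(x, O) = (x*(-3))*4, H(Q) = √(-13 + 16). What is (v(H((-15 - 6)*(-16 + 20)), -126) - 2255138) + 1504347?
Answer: -750791 - 12*√3 ≈ -7.5081e+5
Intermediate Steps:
H(Q) = √3
v(x, O) = -12*x (v(x, O) = -3*x*4 = -12*x)
(v(H((-15 - 6)*(-16 + 20)), -126) - 2255138) + 1504347 = (-12*√3 - 2255138) + 1504347 = (-2255138 - 12*√3) + 1504347 = -750791 - 12*√3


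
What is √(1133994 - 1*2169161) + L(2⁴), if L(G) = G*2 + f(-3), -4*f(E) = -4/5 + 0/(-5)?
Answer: 161/5 + I*√1035167 ≈ 32.2 + 1017.4*I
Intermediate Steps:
f(E) = ⅕ (f(E) = -(-4/5 + 0/(-5))/4 = -(-4*⅕ + 0*(-⅕))/4 = -(-⅘ + 0)/4 = -¼*(-⅘) = ⅕)
L(G) = ⅕ + 2*G (L(G) = G*2 + ⅕ = 2*G + ⅕ = ⅕ + 2*G)
√(1133994 - 1*2169161) + L(2⁴) = √(1133994 - 1*2169161) + (⅕ + 2*2⁴) = √(1133994 - 2169161) + (⅕ + 2*16) = √(-1035167) + (⅕ + 32) = I*√1035167 + 161/5 = 161/5 + I*√1035167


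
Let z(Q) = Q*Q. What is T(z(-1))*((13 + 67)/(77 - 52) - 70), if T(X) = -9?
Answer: 3006/5 ≈ 601.20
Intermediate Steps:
z(Q) = Q²
T(z(-1))*((13 + 67)/(77 - 52) - 70) = -9*((13 + 67)/(77 - 52) - 70) = -9*(80/25 - 70) = -9*(80*(1/25) - 70) = -9*(16/5 - 70) = -9*(-334/5) = 3006/5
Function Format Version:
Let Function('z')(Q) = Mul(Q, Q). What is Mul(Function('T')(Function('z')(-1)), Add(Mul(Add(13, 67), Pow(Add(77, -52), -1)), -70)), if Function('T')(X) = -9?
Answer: Rational(3006, 5) ≈ 601.20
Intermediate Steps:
Function('z')(Q) = Pow(Q, 2)
Mul(Function('T')(Function('z')(-1)), Add(Mul(Add(13, 67), Pow(Add(77, -52), -1)), -70)) = Mul(-9, Add(Mul(Add(13, 67), Pow(Add(77, -52), -1)), -70)) = Mul(-9, Add(Mul(80, Pow(25, -1)), -70)) = Mul(-9, Add(Mul(80, Rational(1, 25)), -70)) = Mul(-9, Add(Rational(16, 5), -70)) = Mul(-9, Rational(-334, 5)) = Rational(3006, 5)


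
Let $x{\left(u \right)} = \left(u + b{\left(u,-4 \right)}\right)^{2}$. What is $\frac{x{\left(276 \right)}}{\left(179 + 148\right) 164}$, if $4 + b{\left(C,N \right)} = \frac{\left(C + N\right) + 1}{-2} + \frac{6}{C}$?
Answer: $\frac{3238563}{9456404} \approx 0.34247$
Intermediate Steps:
$b{\left(C,N \right)} = - \frac{9}{2} + \frac{6}{C} - \frac{C}{2} - \frac{N}{2}$ ($b{\left(C,N \right)} = -4 + \left(\frac{\left(C + N\right) + 1}{-2} + \frac{6}{C}\right) = -4 + \left(\left(1 + C + N\right) \left(- \frac{1}{2}\right) + \frac{6}{C}\right) = -4 - \left(\frac{1}{2} + \frac{C}{2} + \frac{N}{2} - \frac{6}{C}\right) = - \frac{9}{2} + \frac{6}{C} - \frac{C}{2} - \frac{N}{2}$)
$x{\left(u \right)} = \left(u + \frac{12 - u \left(5 + u\right)}{2 u}\right)^{2}$ ($x{\left(u \right)} = \left(u + \frac{12 - u \left(9 + u - 4\right)}{2 u}\right)^{2} = \left(u + \frac{12 - u \left(5 + u\right)}{2 u}\right)^{2}$)
$\frac{x{\left(276 \right)}}{\left(179 + 148\right) 164} = \frac{\frac{1}{4} \cdot \frac{1}{76176} \left(12 + 276^{2} - 1380\right)^{2}}{\left(179 + 148\right) 164} = \frac{\frac{1}{4} \cdot \frac{1}{76176} \left(12 + 76176 - 1380\right)^{2}}{327 \cdot 164} = \frac{\frac{1}{4} \cdot \frac{1}{76176} \cdot 74808^{2}}{53628} = \frac{1}{4} \cdot \frac{1}{76176} \cdot 5596236864 \cdot \frac{1}{53628} = \frac{9715689}{529} \cdot \frac{1}{53628} = \frac{3238563}{9456404}$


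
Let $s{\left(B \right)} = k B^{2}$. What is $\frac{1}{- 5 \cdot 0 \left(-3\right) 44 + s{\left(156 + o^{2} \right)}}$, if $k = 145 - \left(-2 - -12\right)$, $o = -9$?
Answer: $\frac{1}{7582815} \approx 1.3188 \cdot 10^{-7}$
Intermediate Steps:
$k = 135$ ($k = 145 - \left(-2 + 12\right) = 145 - 10 = 135$)
$s{\left(B \right)} = 135 B^{2}$
$\frac{1}{- 5 \cdot 0 \left(-3\right) 44 + s{\left(156 + o^{2} \right)}} = \frac{1}{- 5 \cdot 0 \left(-3\right) 44 + 135 \left(156 + \left(-9\right)^{2}\right)^{2}} = \frac{1}{\left(-5\right) 0 \cdot 44 + 135 \left(156 + 81\right)^{2}} = \frac{1}{0 \cdot 44 + 135 \cdot 237^{2}} = \frac{1}{0 + 135 \cdot 56169} = \frac{1}{0 + 7582815} = \frac{1}{7582815}$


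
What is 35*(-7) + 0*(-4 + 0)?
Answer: -245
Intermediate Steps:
35*(-7) + 0*(-4 + 0) = -245 + 0*(-4) = -245 + 0 = -245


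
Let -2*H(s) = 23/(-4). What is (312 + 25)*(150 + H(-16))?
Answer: 412151/8 ≈ 51519.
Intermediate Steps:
H(s) = 23/8 (H(s) = -23/(2*(-4)) = -23*(-1)/(2*4) = -½*(-23/4) = 23/8)
(312 + 25)*(150 + H(-16)) = (312 + 25)*(150 + 23/8) = 337*(1223/8) = 412151/8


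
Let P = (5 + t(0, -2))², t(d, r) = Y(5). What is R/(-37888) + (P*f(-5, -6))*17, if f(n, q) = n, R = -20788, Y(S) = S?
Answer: -80506803/9472 ≈ -8499.5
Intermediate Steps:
t(d, r) = 5
P = 100 (P = (5 + 5)² = 10² = 100)
R/(-37888) + (P*f(-5, -6))*17 = -20788/(-37888) + (100*(-5))*17 = -20788*(-1/37888) - 500*17 = 5197/9472 - 8500 = -80506803/9472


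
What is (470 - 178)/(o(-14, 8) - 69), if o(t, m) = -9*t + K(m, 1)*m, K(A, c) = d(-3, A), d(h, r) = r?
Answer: 292/121 ≈ 2.4132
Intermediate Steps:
K(A, c) = A
o(t, m) = m² - 9*t (o(t, m) = -9*t + m*m = -9*t + m² = m² - 9*t)
(470 - 178)/(o(-14, 8) - 69) = (470 - 178)/((8² - 9*(-14)) - 69) = 292/((64 + 126) - 69) = 292/(190 - 69) = 292/121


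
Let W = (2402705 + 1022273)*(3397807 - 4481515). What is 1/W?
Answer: -1/3711676058424 ≈ -2.6942e-13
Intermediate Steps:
W = -3711676058424 (W = 3424978*(-1083708) = -3711676058424)
1/W = 1/(-3711676058424) = -1/3711676058424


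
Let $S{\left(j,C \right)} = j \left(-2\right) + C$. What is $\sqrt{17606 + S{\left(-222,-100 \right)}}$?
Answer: $5 \sqrt{718} \approx 133.98$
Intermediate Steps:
$S{\left(j,C \right)} = C - 2 j$ ($S{\left(j,C \right)} = - 2 j + C = C - 2 j$)
$\sqrt{17606 + S{\left(-222,-100 \right)}} = \sqrt{17606 - -344} = \sqrt{17606 + \left(-100 + 444\right)} = \sqrt{17606 + 344} = \sqrt{17950} = 5 \sqrt{718}$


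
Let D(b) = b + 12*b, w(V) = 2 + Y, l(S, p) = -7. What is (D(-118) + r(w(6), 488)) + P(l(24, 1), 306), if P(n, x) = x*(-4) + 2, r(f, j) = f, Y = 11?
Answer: -2743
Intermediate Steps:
w(V) = 13 (w(V) = 2 + 11 = 13)
D(b) = 13*b
P(n, x) = 2 - 4*x (P(n, x) = -4*x + 2 = 2 - 4*x)
(D(-118) + r(w(6), 488)) + P(l(24, 1), 306) = (13*(-118) + 13) + (2 - 4*306) = (-1534 + 13) + (2 - 1224) = -1521 - 1222 = -2743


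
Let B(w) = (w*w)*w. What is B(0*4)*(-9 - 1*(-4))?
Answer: 0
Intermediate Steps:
B(w) = w³ (B(w) = w²*w = w³)
B(0*4)*(-9 - 1*(-4)) = (0*4)³*(-9 - 1*(-4)) = 0³*(-9 + 4) = 0*(-5) = 0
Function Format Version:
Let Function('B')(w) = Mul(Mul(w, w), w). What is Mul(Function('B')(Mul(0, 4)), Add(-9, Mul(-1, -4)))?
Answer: 0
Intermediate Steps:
Function('B')(w) = Pow(w, 3) (Function('B')(w) = Mul(Pow(w, 2), w) = Pow(w, 3))
Mul(Function('B')(Mul(0, 4)), Add(-9, Mul(-1, -4))) = Mul(Pow(Mul(0, 4), 3), Add(-9, Mul(-1, -4))) = Mul(Pow(0, 3), Add(-9, 4)) = Mul(0, -5) = 0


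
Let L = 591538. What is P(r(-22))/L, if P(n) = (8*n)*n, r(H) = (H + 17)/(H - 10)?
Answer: 25/75716864 ≈ 3.3018e-7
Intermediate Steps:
r(H) = (17 + H)/(-10 + H)
P(n) = 8*n**2
P(r(-22))/L = (8*((17 - 22)/(-10 - 22))**2)/591538 = (8*(-5/(-32))**2)*(1/591538) = (8*(-1/32*(-5))**2)*(1/591538) = (8*(5/32)**2)*(1/591538) = (8*(25/1024))*(1/591538) = (25/128)*(1/591538) = 25/75716864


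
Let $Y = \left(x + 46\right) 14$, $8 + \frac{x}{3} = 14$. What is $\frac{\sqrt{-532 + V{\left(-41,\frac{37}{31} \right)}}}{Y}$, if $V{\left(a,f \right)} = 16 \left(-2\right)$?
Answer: $\frac{i \sqrt{141}}{448} \approx 0.026505 i$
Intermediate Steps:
$x = 18$ ($x = -24 + 3 \cdot 14 = -24 + 42 = 18$)
$V{\left(a,f \right)} = -32$
$Y = 896$ ($Y = \left(18 + 46\right) 14 = 64 \cdot 14 = 896$)
$\frac{\sqrt{-532 + V{\left(-41,\frac{37}{31} \right)}}}{Y} = \frac{\sqrt{-532 - 32}}{896} = \sqrt{-564} \cdot \frac{1}{896} = 2 i \sqrt{141} \cdot \frac{1}{896} = \frac{i \sqrt{141}}{448}$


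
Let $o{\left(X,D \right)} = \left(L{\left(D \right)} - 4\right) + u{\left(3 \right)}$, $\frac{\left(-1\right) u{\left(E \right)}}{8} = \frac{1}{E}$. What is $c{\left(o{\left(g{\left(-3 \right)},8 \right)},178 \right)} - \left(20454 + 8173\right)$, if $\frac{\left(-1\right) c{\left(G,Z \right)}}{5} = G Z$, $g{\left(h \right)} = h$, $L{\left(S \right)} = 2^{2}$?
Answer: $- \frac{78761}{3} \approx -26254.0$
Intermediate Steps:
$L{\left(S \right)} = 4$
$u{\left(E \right)} = - \frac{8}{E}$
$o{\left(X,D \right)} = - \frac{8}{3}$ ($o{\left(X,D \right)} = \left(4 - 4\right) - \frac{8}{3} = 0 - \frac{8}{3} = - \frac{8}{3}$)
$c{\left(G,Z \right)} = - 5 G Z$
$c{\left(o{\left(g{\left(-3 \right)},8 \right)},178 \right)} - \left(20454 + 8173\right) = \left(-5\right) \left(- \frac{8}{3}\right) 178 - \left(20454 + 8173\right) = \frac{7120}{3} - 28627 = - \frac{78761}{3}$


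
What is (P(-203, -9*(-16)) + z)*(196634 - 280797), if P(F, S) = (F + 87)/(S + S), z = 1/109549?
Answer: 267373142387/7887528 ≈ 33898.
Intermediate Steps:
z = 1/109549 ≈ 9.1283e-6
P(F, S) = (87 + F)/(2*S) (P(F, S) = (87 + F)/((2*S)) = (87 + F)*(1/(2*S)) = (87 + F)/(2*S))
(P(-203, -9*(-16)) + z)*(196634 - 280797) = ((87 - 203)/(2*((-9*(-16)))) + 1/109549)*(196634 - 280797) = ((½)*(-116)/144 + 1/109549)*(-84163) = ((½)*(1/144)*(-116) + 1/109549)*(-84163) = (-29/72 + 1/109549)*(-84163) = -3176849/7887528*(-84163) = 267373142387/7887528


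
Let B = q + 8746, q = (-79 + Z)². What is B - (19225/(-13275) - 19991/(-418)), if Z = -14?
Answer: 3850665631/221958 ≈ 17349.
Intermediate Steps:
q = 8649 (q = (-79 - 14)² = (-93)² = 8649)
B = 17395 (B = 8649 + 8746 = 17395)
B - (19225/(-13275) - 19991/(-418)) = 17395 - (19225/(-13275) - 19991/(-418)) = 17395 - (19225*(-1/13275) - 19991*(-1/418)) = 17395 - (-769/531 + 19991/418) = 17395 - 1*10293779/221958 = 17395 - 10293779/221958 = 3850665631/221958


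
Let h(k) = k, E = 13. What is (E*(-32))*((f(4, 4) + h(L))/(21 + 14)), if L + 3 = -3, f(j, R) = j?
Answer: 832/35 ≈ 23.771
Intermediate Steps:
L = -6 (L = -3 - 3 = -6)
(E*(-32))*((f(4, 4) + h(L))/(21 + 14)) = (13*(-32))*((4 - 6)/(21 + 14)) = -(-832)/35 = -416*(-2/35) = 832/35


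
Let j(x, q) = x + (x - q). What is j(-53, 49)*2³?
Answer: -1240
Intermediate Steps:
j(x, q) = -q + 2*x
j(-53, 49)*2³ = (-1*49 + 2*(-53))*2³ = (-49 - 106)*8 = -155*8 = -1240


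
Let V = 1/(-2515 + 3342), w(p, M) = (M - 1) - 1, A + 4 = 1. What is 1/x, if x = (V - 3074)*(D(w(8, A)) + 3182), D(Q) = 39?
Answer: -827/8188416537 ≈ -1.0100e-7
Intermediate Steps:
A = -3 (A = -4 + 1 = -3)
w(p, M) = -2 + M (w(p, M) = (-1 + M) - 1 = -2 + M)
V = 1/827 ≈ 0.0012092
x = -8188416537/827 (x = (1/827 - 3074)*(39 + 3182) = -2542197/827*3221 = -8188416537/827 ≈ -9.9013e+6)
1/x = 1/(-8188416537/827) = -827/8188416537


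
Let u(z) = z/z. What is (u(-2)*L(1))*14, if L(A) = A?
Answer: 14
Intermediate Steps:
u(z) = 1
(u(-2)*L(1))*14 = (1*1)*14 = 1*14 = 14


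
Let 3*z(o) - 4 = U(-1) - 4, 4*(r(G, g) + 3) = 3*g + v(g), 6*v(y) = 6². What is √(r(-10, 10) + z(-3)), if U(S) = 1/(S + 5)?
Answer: √219/6 ≈ 2.4664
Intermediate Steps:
v(y) = 6 (v(y) = (⅙)*6² = (⅙)*36 = 6)
U(S) = 1/(5 + S)
r(G, g) = -3/2 + 3*g/4 (r(G, g) = -3 + (3*g + 6)/4 = -3 + (6 + 3*g)/4 = -3 + (3/2 + 3*g/4) = -3/2 + 3*g/4)
z(o) = 1/12 (z(o) = 4/3 + (1/(5 - 1) - 4)/3 = 4/3 + (1/4 - 4)/3 = 4/3 + (¼ - 4)/3 = 4/3 + (⅓)*(-15/4) = 4/3 - 5/4 = 1/12)
√(r(-10, 10) + z(-3)) = √((-3/2 + (¾)*10) + 1/12) = √((-3/2 + 15/2) + 1/12) = √(6 + 1/12) = √(73/12) = √219/6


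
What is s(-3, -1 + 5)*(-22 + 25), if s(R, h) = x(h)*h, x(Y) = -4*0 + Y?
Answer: 48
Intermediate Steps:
x(Y) = Y (x(Y) = 0 + Y = Y)
s(R, h) = h**2 (s(R, h) = h*h = h**2)
s(-3, -1 + 5)*(-22 + 25) = (-1 + 5)**2*(-22 + 25) = 4**2*3 = 16*3 = 48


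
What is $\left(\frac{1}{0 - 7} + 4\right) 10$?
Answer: $\frac{270}{7} \approx 38.571$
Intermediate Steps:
$\left(\frac{1}{0 - 7} + 4\right) 10 = \left(\frac{1}{-7} + 4\right) 10 = \left(- \frac{1}{7} + 4\right) 10 = \frac{27}{7} \cdot 10 = \frac{270}{7}$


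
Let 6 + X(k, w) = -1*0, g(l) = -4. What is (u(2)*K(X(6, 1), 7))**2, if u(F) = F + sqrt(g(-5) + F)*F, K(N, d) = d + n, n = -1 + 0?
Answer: -144 + 288*I*sqrt(2) ≈ -144.0 + 407.29*I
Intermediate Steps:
n = -1
X(k, w) = -6 (X(k, w) = -6 - 1*0 = -6 + 0 = -6)
K(N, d) = -1 + d (K(N, d) = d - 1 = -1 + d)
u(F) = F + F*sqrt(-4 + F) (u(F) = F + sqrt(-4 + F)*F = F + F*sqrt(-4 + F))
(u(2)*K(X(6, 1), 7))**2 = ((2*(1 + sqrt(-4 + 2)))*(-1 + 7))**2 = ((2*(1 + sqrt(-2)))*6)**2 = ((2*(1 + I*sqrt(2)))*6)**2 = ((2 + 2*I*sqrt(2))*6)**2 = (12 + 12*I*sqrt(2))**2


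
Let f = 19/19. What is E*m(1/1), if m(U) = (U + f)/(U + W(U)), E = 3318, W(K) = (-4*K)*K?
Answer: -2212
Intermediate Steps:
f = 1 (f = 19*(1/19) = 1)
W(K) = -4*K²
m(U) = (1 + U)/(U - 4*U²) (m(U) = (U + 1)/(U - 4*U²) = (1 + U)/(U - 4*U²))
E*m(1/1) = 3318*((-1 - 1/1)/((1/1)*(-1 + 4/1))) = 3318*((-1 - 1*1)/(1*(-1 + 4*1))) = 3318*(1*(-1 - 1)/(-1 + 4)) = 3318*(1*(-2)/3) = 3318*(1*(⅓)*(-2)) = 3318*(-⅔) = -2212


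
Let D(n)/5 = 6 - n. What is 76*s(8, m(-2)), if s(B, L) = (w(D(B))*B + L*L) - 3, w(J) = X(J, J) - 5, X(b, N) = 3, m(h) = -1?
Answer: -1368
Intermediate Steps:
D(n) = 30 - 5*n (D(n) = 5*(6 - n) = 30 - 5*n)
w(J) = -2 (w(J) = 3 - 5 = -2)
s(B, L) = -3 + L² - 2*B (s(B, L) = (-2*B + L*L) - 3 = (-2*B + L²) - 3 = (L² - 2*B) - 3 = -3 + L² - 2*B)
76*s(8, m(-2)) = 76*(-3 + (-1)² - 2*8) = 76*(-3 + 1 - 16) = 76*(-18) = -1368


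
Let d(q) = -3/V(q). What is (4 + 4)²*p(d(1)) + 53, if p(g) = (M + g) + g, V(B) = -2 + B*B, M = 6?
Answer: 821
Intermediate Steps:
V(B) = -2 + B²
d(q) = -3/(-2 + q²)
p(g) = 6 + 2*g (p(g) = (6 + g) + g = 6 + 2*g)
(4 + 4)²*p(d(1)) + 53 = (4 + 4)²*(6 + 2*(-3/(-2 + 1²))) + 53 = 8²*(6 + 2*(-3/(-2 + 1))) + 53 = 64*(6 + 2*(-3/(-1))) + 53 = 64*(6 + 2*(-3*(-1))) + 53 = 64*(6 + 2*3) + 53 = 64*(6 + 6) + 53 = 64*12 + 53 = 768 + 53 = 821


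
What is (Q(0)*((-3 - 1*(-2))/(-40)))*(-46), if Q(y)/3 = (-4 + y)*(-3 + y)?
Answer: -207/5 ≈ -41.400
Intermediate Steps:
Q(y) = 3*(-4 + y)*(-3 + y) (Q(y) = 3*((-4 + y)*(-3 + y)) = 3*(-4 + y)*(-3 + y))
(Q(0)*((-3 - 1*(-2))/(-40)))*(-46) = ((36 - 21*0 + 3*0²)*((-3 - 1*(-2))/(-40)))*(-46) = ((36 + 0 + 3*0)*((-3 + 2)*(-1/40)))*(-46) = ((36 + 0 + 0)*(-1*(-1/40)))*(-46) = (36*(1/40))*(-46) = (9/10)*(-46) = -207/5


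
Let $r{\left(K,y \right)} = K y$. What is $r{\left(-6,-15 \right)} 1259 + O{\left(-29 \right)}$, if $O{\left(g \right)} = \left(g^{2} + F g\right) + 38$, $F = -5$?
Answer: $114334$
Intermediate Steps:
$O{\left(g \right)} = 38 + g^{2} - 5 g$ ($O{\left(g \right)} = \left(g^{2} - 5 g\right) + 38 = 38 + g^{2} - 5 g$)
$r{\left(-6,-15 \right)} 1259 + O{\left(-29 \right)} = \left(-6\right) \left(-15\right) 1259 + \left(38 + \left(-29\right)^{2} - -145\right) = 90 \cdot 1259 + \left(38 + 841 + 145\right) = 113310 + 1024 = 114334$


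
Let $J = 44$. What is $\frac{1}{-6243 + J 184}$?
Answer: $\frac{1}{1853} \approx 0.00053967$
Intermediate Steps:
$\frac{1}{-6243 + J 184} = \frac{1}{-6243 + 44 \cdot 184} = \frac{1}{-6243 + 8096} = \frac{1}{1853}$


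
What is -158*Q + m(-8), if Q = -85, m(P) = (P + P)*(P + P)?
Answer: 13686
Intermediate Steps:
m(P) = 4*P² (m(P) = (2*P)*(2*P) = 4*P²)
-158*Q + m(-8) = -158*(-85) + 4*(-8)² = 13430 + 4*64 = 13430 + 256 = 13686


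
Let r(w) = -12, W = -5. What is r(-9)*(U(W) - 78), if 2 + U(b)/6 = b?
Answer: 1440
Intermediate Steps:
U(b) = -12 + 6*b
r(-9)*(U(W) - 78) = -12*((-12 + 6*(-5)) - 78) = -12*((-12 - 30) - 78) = -12*(-42 - 78) = -12*(-120) = 1440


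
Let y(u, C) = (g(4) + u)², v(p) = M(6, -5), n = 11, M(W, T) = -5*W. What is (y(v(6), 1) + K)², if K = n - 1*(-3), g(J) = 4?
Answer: 476100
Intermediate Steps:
v(p) = -30 (v(p) = -5*6 = -30)
y(u, C) = (4 + u)²
K = 14 (K = 11 - 1*(-3) = 11 + 3 = 14)
(y(v(6), 1) + K)² = ((4 - 30)² + 14)² = ((-26)² + 14)² = (676 + 14)² = 690² = 476100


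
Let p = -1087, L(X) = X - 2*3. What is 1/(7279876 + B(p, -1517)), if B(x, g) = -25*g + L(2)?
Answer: 1/7317797 ≈ 1.3665e-7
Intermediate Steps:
L(X) = -6 + X (L(X) = X - 6 = -6 + X)
B(x, g) = -4 - 25*g (B(x, g) = -25*g + (-6 + 2) = -25*g - 4 = -4 - 25*g)
1/(7279876 + B(p, -1517)) = 1/(7279876 + (-4 - 25*(-1517))) = 1/(7279876 + (-4 + 37925)) = 1/(7279876 + 37921) = 1/7317797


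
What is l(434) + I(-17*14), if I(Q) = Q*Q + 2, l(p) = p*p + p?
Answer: 245436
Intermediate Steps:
l(p) = p + p**2 (l(p) = p**2 + p = p + p**2)
I(Q) = 2 + Q**2 (I(Q) = Q**2 + 2 = 2 + Q**2)
l(434) + I(-17*14) = 434*(1 + 434) + (2 + (-17*14)**2) = 434*435 + (2 + (-238)**2) = 188790 + (2 + 56644) = 188790 + 56646 = 245436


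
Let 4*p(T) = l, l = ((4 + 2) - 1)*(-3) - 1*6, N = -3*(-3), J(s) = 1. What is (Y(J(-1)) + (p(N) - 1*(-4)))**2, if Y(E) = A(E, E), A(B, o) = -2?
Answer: 169/16 ≈ 10.563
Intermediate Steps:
N = 9
Y(E) = -2
l = -21 (l = (6 - 1)*(-3) - 6 = 5*(-3) - 6 = -15 - 6 = -21)
p(T) = -21/4 (p(T) = (1/4)*(-21) = -21/4)
(Y(J(-1)) + (p(N) - 1*(-4)))**2 = (-2 + (-21/4 - 1*(-4)))**2 = (-2 + (-21/4 + 4))**2 = (-2 - 5/4)**2 = (-13/4)**2 = 169/16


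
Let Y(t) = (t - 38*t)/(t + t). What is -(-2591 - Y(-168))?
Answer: 5145/2 ≈ 2572.5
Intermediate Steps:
Y(t) = -37/2 (Y(t) = (-37*t)/((2*t)) = (-37*t)*(1/(2*t)) = -37/2)
-(-2591 - Y(-168)) = -(-2591 - 1*(-37/2)) = -(-2591 + 37/2) = -1*(-5145/2) = 5145/2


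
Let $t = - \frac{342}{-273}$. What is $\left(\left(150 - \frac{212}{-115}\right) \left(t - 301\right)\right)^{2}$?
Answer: $\frac{226872143952828676}{109516225} \approx 2.0716 \cdot 10^{9}$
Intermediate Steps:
$t = \frac{114}{91}$ ($t = \left(-342\right) \left(- \frac{1}{273}\right) = \frac{114}{91} \approx 1.2527$)
$\left(\left(150 - \frac{212}{-115}\right) \left(t - 301\right)\right)^{2} = \left(\left(150 - \frac{212}{-115}\right) \left(\frac{114}{91} - 301\right)\right)^{2} = \left(\left(150 - - \frac{212}{115}\right) \left(- \frac{27277}{91}\right)\right)^{2} = \left(\left(150 + \frac{212}{115}\right) \left(- \frac{27277}{91}\right)\right)^{2} = \left(\frac{17462}{115} \left(- \frac{27277}{91}\right)\right)^{2} = \left(- \frac{476310974}{10465}\right)^{2} = \frac{226872143952828676}{109516225}$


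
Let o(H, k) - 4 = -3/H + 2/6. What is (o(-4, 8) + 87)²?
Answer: 1221025/144 ≈ 8479.3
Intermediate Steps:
o(H, k) = 13/3 - 3/H (o(H, k) = 4 + (-3/H + 2/6) = 4 + (-3/H + 2*(⅙)) = 4 + (-3/H + ⅓) = 4 + (⅓ - 3/H) = 13/3 - 3/H)
(o(-4, 8) + 87)² = ((13/3 - 3/(-4)) + 87)² = ((13/3 - 3*(-¼)) + 87)² = ((13/3 + ¾) + 87)² = (61/12 + 87)² = (1105/12)² = 1221025/144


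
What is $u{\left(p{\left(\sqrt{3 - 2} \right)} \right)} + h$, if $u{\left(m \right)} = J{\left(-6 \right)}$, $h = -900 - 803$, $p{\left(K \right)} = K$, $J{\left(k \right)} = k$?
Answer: $-1709$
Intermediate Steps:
$h = -1703$ ($h = -900 - 803 = -1703$)
$u{\left(m \right)} = -6$
$u{\left(p{\left(\sqrt{3 - 2} \right)} \right)} + h = -6 - 1703 = -1709$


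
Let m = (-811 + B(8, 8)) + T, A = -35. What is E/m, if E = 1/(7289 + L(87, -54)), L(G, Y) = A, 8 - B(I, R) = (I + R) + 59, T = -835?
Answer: -1/12426102 ≈ -8.0476e-8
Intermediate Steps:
B(I, R) = -51 - I - R (B(I, R) = 8 - ((I + R) + 59) = 8 - (59 + I + R) = 8 + (-59 - I - R) = -51 - I - R)
L(G, Y) = -35
m = -1713 (m = (-811 + (-51 - 1*8 - 1*8)) - 835 = (-811 + (-51 - 8 - 8)) - 835 = (-811 - 67) - 835 = -878 - 835 = -1713)
E = 1/7254 (E = 1/(7289 - 35) = 1/7254 ≈ 0.00013786)
E/m = (1/7254)/(-1713) = (1/7254)*(-1/1713) = -1/12426102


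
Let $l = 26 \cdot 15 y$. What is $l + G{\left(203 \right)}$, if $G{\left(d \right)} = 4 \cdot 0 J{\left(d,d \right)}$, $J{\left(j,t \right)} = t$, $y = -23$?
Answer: $-8970$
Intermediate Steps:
$l = -8970$ ($l = 26 \cdot 15 \left(-23\right) = 390 \left(-23\right) = -8970$)
$G{\left(d \right)} = 0$ ($G{\left(d \right)} = 4 \cdot 0 d = 0 d = 0$)
$l + G{\left(203 \right)} = -8970 + 0 = -8970$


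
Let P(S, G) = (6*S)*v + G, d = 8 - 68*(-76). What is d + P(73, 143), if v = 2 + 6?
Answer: 8823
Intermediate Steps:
v = 8
d = 5176 (d = 8 + 5168 = 5176)
P(S, G) = G + 48*S (P(S, G) = (6*S)*8 + G = 48*S + G = G + 48*S)
d + P(73, 143) = 5176 + (143 + 48*73) = 5176 + (143 + 3504) = 5176 + 3647 = 8823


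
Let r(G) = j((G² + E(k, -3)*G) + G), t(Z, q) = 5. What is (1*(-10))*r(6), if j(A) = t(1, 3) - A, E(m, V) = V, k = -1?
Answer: 190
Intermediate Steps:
j(A) = 5 - A
r(G) = 5 - G² + 2*G (r(G) = 5 - ((G² - 3*G) + G) = 5 - (G² - 2*G) = 5 + (-G² + 2*G) = 5 - G² + 2*G)
(1*(-10))*r(6) = (1*(-10))*(5 - 1*6*(-2 + 6)) = -10*(5 - 1*6*4) = -10*(5 - 24) = -10*(-19) = 190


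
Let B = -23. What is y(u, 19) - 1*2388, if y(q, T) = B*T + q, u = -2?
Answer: -2827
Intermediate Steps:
y(q, T) = q - 23*T (y(q, T) = -23*T + q = q - 23*T)
y(u, 19) - 1*2388 = (-2 - 23*19) - 1*2388 = (-2 - 437) - 2388 = -439 - 2388 = -2827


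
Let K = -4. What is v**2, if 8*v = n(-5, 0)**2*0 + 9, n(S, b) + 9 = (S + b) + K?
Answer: 81/64 ≈ 1.2656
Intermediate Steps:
n(S, b) = -13 + S + b (n(S, b) = -9 + ((S + b) - 4) = -9 + (-4 + S + b) = -13 + S + b)
v = 9/8 (v = ((-13 - 5 + 0)**2*0 + 9)/8 = ((-18)**2*0 + 9)/8 = (324*0 + 9)/8 = (0 + 9)/8 = (1/8)*9 = 9/8 ≈ 1.1250)
v**2 = (9/8)**2 = 81/64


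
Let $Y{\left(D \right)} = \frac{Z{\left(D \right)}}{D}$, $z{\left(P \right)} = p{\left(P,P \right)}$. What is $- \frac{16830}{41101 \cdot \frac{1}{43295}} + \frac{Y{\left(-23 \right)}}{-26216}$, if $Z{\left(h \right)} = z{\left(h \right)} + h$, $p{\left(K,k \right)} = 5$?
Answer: $- \frac{9551207789883}{538751908} \approx -17728.0$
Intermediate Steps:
$z{\left(P \right)} = 5$
$Z{\left(h \right)} = 5 + h$
$Y{\left(D \right)} = \frac{5 + D}{D}$
$- \frac{16830}{41101 \cdot \frac{1}{43295}} + \frac{Y{\left(-23 \right)}}{-26216} = - \frac{16830}{41101 \cdot \frac{1}{43295}} + \frac{\frac{1}{-23} \left(5 - 23\right)}{-26216} = - \frac{16830}{41101 \cdot \frac{1}{43295}} + \left(- \frac{1}{23}\right) \left(-18\right) \left(- \frac{1}{26216}\right) = - \frac{16830}{\frac{41101}{43295}} + \frac{18}{23} \left(- \frac{1}{26216}\right) = \left(-16830\right) \frac{43295}{41101} - \frac{9}{301484} = - \frac{728654850}{41101} - \frac{9}{301484} = - \frac{9551207789883}{538751908}$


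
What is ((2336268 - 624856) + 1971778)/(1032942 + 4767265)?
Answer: 526170/828601 ≈ 0.63501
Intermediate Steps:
((2336268 - 624856) + 1971778)/(1032942 + 4767265) = (1711412 + 1971778)/5800207 = 3683190*(1/5800207) = 526170/828601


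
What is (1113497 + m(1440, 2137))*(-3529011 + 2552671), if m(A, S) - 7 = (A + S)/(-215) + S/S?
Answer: -46747158809464/43 ≈ -1.0871e+12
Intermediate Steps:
m(A, S) = 8 - A/215 - S/215 (m(A, S) = 7 + ((A + S)/(-215) + S/S) = 7 + ((A + S)*(-1/215) + 1) = 7 + ((-A/215 - S/215) + 1) = 7 + (1 - A/215 - S/215) = 8 - A/215 - S/215)
(1113497 + m(1440, 2137))*(-3529011 + 2552671) = (1113497 + (8 - 1/215*1440 - 1/215*2137))*(-3529011 + 2552671) = (1113497 + (8 - 288/43 - 2137/215))*(-976340) = (1113497 - 1857/215)*(-976340) = (239399998/215)*(-976340) = -46747158809464/43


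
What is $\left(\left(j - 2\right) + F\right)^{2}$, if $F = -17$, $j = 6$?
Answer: $169$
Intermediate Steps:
$\left(\left(j - 2\right) + F\right)^{2} = \left(\left(6 - 2\right) - 17\right)^{2} = \left(4 - 17\right)^{2} = \left(-13\right)^{2} = 169$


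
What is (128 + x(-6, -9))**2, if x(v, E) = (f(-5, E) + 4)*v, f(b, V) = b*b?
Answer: 2116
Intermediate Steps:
f(b, V) = b**2
x(v, E) = 29*v (x(v, E) = ((-5)**2 + 4)*v = (25 + 4)*v = 29*v)
(128 + x(-6, -9))**2 = (128 + 29*(-6))**2 = (128 - 174)**2 = (-46)**2 = 2116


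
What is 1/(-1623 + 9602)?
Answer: 1/7979 ≈ 0.00012533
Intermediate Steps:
1/(-1623 + 9602) = 1/7979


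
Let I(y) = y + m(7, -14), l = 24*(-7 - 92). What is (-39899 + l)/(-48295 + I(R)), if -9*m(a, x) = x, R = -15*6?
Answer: 380475/435451 ≈ 0.87375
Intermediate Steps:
R = -90
m(a, x) = -x/9
l = -2376 (l = 24*(-99) = -2376)
I(y) = 14/9 + y (I(y) = y - ⅑*(-14) = y + 14/9 = 14/9 + y)
(-39899 + l)/(-48295 + I(R)) = (-39899 - 2376)/(-48295 + (14/9 - 90)) = -42275/(-48295 - 796/9) = -42275/(-435451/9) = -42275*(-9/435451) = 380475/435451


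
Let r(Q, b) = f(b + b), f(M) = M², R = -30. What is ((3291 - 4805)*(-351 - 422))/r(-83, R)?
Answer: 585161/1800 ≈ 325.09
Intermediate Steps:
r(Q, b) = 4*b² (r(Q, b) = (b + b)² = (2*b)² = 4*b²)
((3291 - 4805)*(-351 - 422))/r(-83, R) = ((3291 - 4805)*(-351 - 422))/((4*(-30)²)) = (-1514*(-773))/((4*900)) = 1170322/3600 = 1170322*(1/3600) = 585161/1800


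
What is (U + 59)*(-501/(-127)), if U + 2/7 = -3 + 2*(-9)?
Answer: 132264/889 ≈ 148.78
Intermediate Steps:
U = -149/7 (U = -2/7 + (-3 + 2*(-9)) = -2/7 + (-3 - 18) = -2/7 - 21 = -149/7 ≈ -21.286)
(U + 59)*(-501/(-127)) = (-149/7 + 59)*(-501/(-127)) = 264*(-501*(-1/127))/7 = (264/7)*(501/127) = 132264/889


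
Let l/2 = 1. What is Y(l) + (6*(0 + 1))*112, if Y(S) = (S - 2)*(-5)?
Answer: 672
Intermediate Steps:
l = 2 (l = 2*1 = 2)
Y(S) = 10 - 5*S (Y(S) = (-2 + S)*(-5) = 10 - 5*S)
Y(l) + (6*(0 + 1))*112 = (10 - 5*2) + (6*(0 + 1))*112 = (10 - 10) + (6*1)*112 = 0 + 6*112 = 0 + 672 = 672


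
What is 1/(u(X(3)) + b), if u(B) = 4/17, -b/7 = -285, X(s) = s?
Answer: 17/33919 ≈ 0.00050119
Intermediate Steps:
b = 1995 (b = -7*(-285) = 1995)
u(B) = 4/17 (u(B) = 4*(1/17) = 4/17)
1/(u(X(3)) + b) = 1/(4/17 + 1995) = 1/(33919/17) = 17/33919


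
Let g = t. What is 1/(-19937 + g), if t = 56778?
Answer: 1/36841 ≈ 2.7144e-5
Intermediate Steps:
g = 56778
1/(-19937 + g) = 1/(-19937 + 56778) = 1/36841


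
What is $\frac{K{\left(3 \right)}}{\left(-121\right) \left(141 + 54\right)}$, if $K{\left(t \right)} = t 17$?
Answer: $- \frac{17}{7865} \approx -0.0021615$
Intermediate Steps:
$K{\left(t \right)} = 17 t$
$\frac{K{\left(3 \right)}}{\left(-121\right) \left(141 + 54\right)} = \frac{17 \cdot 3}{\left(-121\right) \left(141 + 54\right)} = \frac{51}{\left(-121\right) 195} = \frac{51}{-23595} = 51 \left(- \frac{1}{23595}\right) = - \frac{17}{7865}$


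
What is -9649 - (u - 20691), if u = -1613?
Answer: 12655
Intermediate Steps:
-9649 - (u - 20691) = -9649 - (-1613 - 20691) = -9649 - 1*(-22304) = -9649 + 22304 = 12655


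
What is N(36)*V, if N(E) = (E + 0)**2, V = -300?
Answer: -388800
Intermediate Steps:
N(E) = E**2
N(36)*V = 36**2*(-300) = 1296*(-300) = -388800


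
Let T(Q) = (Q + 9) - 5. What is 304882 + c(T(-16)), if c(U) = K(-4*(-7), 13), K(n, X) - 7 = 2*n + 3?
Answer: 304948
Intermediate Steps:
K(n, X) = 10 + 2*n (K(n, X) = 7 + (2*n + 3) = 7 + (3 + 2*n) = 10 + 2*n)
T(Q) = 4 + Q (T(Q) = (9 + Q) - 5 = 4 + Q)
c(U) = 66 (c(U) = 10 + 2*(-4*(-7)) = 10 + 2*28 = 10 + 56 = 66)
304882 + c(T(-16)) = 304882 + 66 = 304948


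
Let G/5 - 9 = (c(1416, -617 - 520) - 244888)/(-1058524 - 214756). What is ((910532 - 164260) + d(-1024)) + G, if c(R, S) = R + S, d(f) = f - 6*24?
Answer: 189756908353/254656 ≈ 7.4515e+5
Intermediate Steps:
d(f) = -144 + f (d(f) = f - 1*144 = f - 144 = -144 + f)
G = 11704129/254656 (G = 45 + 5*(((1416 + (-617 - 520)) - 244888)/(-1058524 - 214756)) = 45 + 5*(((1416 - 1137) - 244888)/(-1273280)) = 45 + 5*((279 - 244888)*(-1/1273280)) = 45 + 5*(-244609*(-1/1273280)) = 45 + 5*(244609/1273280) = 45 + 244609/254656 = 11704129/254656 ≈ 45.961)
((910532 - 164260) + d(-1024)) + G = ((910532 - 164260) + (-144 - 1024)) + 11704129/254656 = (746272 - 1168) + 11704129/254656 = 745104 + 11704129/254656 = 189756908353/254656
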